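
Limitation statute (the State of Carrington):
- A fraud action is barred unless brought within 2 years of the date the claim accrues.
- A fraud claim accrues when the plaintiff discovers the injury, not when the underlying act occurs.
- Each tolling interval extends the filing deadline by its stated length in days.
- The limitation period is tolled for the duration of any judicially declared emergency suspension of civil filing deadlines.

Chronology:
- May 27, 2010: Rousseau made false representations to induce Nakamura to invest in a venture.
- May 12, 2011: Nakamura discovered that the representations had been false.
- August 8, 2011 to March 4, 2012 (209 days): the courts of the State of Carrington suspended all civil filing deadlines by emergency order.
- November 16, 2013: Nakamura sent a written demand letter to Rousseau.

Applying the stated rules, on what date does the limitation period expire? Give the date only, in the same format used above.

December 7, 2013

Under the discovery rule, the claim accrued on May 12, 2011, when Nakamura discovered the injury — not on the May 27, 2010 date of the underlying act.
The untolled deadline — 2 years after May 12, 2011 — is May 12, 2013.
The emergency suspension of filing deadlines from August 8, 2011 to March 4, 2012 tolled the period for 209 days, extending the deadline to December 7, 2013.
None of the other events listed affects the running of the period under the stated rules.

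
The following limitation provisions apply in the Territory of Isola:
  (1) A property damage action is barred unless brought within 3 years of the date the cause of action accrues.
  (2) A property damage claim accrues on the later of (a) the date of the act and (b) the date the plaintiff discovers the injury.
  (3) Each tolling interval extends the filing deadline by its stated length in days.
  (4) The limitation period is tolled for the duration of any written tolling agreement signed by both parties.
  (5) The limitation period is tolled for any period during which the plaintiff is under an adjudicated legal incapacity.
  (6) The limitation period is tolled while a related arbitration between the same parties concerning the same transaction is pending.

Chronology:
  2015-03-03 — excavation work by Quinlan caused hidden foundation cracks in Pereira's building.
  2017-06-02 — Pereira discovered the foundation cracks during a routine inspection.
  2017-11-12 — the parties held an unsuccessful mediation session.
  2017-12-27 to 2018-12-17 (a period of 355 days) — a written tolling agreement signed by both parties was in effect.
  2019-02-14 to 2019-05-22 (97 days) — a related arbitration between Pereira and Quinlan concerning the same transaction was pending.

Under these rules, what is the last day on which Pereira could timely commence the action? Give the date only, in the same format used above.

2021-08-28

Taking the later of the act (2015-03-03) and discovery (2017-06-02), the claim accrued on 2017-06-02.
Adding the 3 years base period to 2017-06-02 gives a deadline of 2020-06-02, before any tolling.
The written tolling agreement from 2017-12-27 to 2018-12-17 tolled the period for 355 days, extending the deadline to 2021-05-23.
Because the pending related arbitration ran from 2019-02-14 to 2019-05-22, the deadline is extended by 97 days to 2021-08-28.
None of the other events listed affects the running of the period under the stated rules.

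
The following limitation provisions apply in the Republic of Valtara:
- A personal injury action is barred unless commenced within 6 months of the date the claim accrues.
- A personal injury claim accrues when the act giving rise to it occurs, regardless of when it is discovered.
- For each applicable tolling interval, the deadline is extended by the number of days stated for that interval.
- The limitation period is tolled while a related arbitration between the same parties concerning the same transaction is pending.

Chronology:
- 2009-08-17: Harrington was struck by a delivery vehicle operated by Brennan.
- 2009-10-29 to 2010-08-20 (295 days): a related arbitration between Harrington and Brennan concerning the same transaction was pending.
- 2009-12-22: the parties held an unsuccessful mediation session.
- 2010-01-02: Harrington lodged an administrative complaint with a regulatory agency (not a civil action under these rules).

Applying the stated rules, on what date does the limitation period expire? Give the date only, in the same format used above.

The limitation period began to run on 2009-08-17.
6 months from 2009-08-17 is 2010-02-17.
The pending related arbitration from 2009-10-29 to 2010-08-20 tolled the period for 295 days, extending the deadline to 2010-12-09.
None of the other events listed affects the running of the period under the stated rules.

2010-12-09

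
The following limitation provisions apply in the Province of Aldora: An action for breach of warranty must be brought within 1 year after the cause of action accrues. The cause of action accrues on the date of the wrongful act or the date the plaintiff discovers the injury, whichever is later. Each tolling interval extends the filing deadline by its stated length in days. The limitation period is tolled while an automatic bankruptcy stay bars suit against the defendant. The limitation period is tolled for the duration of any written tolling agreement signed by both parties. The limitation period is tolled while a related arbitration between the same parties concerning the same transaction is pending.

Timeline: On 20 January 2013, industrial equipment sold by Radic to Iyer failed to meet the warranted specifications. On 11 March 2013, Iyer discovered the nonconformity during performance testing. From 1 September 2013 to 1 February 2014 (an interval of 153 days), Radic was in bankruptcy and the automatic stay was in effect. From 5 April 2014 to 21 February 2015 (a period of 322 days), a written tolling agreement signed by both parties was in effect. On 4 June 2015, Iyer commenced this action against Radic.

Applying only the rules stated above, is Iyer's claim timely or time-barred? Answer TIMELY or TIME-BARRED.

Because discovery on 11 March 2013 post-dates the 20 January 2013 act, accrual under the later-of rule falls on 11 March 2013.
Adding the 1 year base period to 11 March 2013 gives a deadline of 11 March 2014, before any tolling.
Because the automatic bankruptcy stay ran from 1 September 2013 to 1 February 2014, the deadline is extended by 153 days to 11 August 2014.
The period was tolled for 322 days by the written tolling agreement (5 April 2014 to 21 February 2015), pushing the deadline to 29 June 2015.
The 4 June 2015 filing precedes the 29 June 2015 deadline; the claim is timely.

TIMELY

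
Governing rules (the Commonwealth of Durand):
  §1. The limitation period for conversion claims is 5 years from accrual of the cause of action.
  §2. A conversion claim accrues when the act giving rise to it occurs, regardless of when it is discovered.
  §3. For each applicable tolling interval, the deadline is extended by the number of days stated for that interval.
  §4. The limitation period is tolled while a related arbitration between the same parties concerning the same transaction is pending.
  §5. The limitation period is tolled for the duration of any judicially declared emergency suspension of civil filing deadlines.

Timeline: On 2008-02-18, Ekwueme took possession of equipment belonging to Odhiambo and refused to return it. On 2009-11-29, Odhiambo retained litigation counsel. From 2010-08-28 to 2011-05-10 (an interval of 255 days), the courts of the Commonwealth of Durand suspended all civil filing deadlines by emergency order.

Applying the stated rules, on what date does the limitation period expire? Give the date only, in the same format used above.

The limitation period began to run on 2008-02-18.
Adding the 5 years base period to 2008-02-18 gives a deadline of 2013-02-18, before any tolling.
The emergency suspension of filing deadlines from 2010-08-28 to 2011-05-10 tolled the period for 255 days, extending the deadline to 2013-10-31.
The other events in the timeline have no effect on the limitation period under the stated rules.

2013-10-31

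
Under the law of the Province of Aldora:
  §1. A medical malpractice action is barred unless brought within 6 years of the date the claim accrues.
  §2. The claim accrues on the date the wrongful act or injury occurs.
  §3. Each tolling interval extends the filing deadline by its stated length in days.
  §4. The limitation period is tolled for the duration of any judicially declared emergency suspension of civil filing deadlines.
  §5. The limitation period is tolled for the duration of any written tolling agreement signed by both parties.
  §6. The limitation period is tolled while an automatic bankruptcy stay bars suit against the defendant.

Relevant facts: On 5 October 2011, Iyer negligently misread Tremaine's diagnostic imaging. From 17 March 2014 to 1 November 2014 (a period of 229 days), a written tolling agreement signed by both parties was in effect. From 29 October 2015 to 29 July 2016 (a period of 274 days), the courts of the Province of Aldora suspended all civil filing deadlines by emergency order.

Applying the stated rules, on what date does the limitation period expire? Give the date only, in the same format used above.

The claim accrued on 5 October 2011, when the wrongful act occurred.
6 years from 5 October 2011 is 5 October 2017.
The written tolling agreement from 17 March 2014 to 1 November 2014 tolled the period for 229 days, extending the deadline to 22 May 2018.
Because the emergency suspension of filing deadlines ran from 29 October 2015 to 29 July 2016, the deadline is extended by 274 days to 20 February 2019.

20 February 2019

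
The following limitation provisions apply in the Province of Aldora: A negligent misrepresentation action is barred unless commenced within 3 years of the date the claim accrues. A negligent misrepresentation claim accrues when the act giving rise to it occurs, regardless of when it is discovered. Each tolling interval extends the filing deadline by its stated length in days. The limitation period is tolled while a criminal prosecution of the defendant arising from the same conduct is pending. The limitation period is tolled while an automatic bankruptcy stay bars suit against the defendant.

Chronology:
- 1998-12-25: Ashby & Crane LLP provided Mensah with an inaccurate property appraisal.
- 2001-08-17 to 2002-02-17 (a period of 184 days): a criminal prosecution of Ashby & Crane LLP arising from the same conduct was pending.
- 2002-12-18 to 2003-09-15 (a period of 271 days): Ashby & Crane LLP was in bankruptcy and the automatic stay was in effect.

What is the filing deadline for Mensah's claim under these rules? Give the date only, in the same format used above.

2002-06-27

The claim accrued on 1998-12-25, when the wrongful act occurred.
3 years from 1998-12-25 is 2001-12-25.
The period was tolled for 184 days by the pending criminal prosecution (2001-08-17 to 2002-02-17), pushing the deadline to 2002-06-27.
The automatic bankruptcy stay starting 2002-12-18 came too late — the period had run on 2002-06-27 — and so does not extend the deadline.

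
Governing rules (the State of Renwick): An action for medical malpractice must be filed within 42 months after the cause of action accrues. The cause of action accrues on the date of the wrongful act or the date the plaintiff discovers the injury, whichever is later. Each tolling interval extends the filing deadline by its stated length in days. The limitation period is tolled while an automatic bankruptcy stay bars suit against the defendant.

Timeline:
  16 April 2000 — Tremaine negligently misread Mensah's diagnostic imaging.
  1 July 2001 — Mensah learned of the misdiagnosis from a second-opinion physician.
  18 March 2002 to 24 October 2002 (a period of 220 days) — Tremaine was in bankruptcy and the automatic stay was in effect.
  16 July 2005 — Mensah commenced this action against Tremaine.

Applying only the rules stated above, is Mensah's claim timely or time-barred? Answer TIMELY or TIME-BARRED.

Taking the later of the act (16 April 2000) and discovery (1 July 2001), the claim accrued on 1 July 2001.
Adding the 42 months base period to 1 July 2001 gives a deadline of 1 January 2005, before any tolling.
The period was tolled for 220 days by the automatic bankruptcy stay (18 March 2002 to 24 October 2002), pushing the deadline to 9 August 2005.
The 16 July 2005 filing precedes the 9 August 2005 deadline; the claim is timely.

TIMELY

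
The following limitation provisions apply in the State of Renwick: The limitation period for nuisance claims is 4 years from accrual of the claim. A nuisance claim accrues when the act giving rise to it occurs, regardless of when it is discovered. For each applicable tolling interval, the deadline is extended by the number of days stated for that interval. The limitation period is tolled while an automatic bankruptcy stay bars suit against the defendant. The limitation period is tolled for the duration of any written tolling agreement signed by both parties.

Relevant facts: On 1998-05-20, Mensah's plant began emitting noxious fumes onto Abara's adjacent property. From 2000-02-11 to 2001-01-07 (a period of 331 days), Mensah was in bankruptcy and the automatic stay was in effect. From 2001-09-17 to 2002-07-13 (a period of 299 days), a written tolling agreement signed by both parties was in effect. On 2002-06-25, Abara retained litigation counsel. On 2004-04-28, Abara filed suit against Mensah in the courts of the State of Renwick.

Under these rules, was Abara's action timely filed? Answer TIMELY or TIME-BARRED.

TIME-BARRED

The claim accrued on 1998-05-20, when the wrongful act occurred.
Adding the 4 years base period to 1998-05-20 gives a deadline of 2002-05-20, before any tolling.
The period was tolled for 331 days by the automatic bankruptcy stay (2000-02-11 to 2001-01-07), pushing the deadline to 2003-04-16.
The period was tolled for 299 days by the written tolling agreement (2001-09-17 to 2002-07-13), pushing the deadline to 2004-02-09.
Nothing else in the chronology tolls or restarts the period.
The 2004-04-28 filing falls after the 2004-02-09 deadline; the claim is time-barred.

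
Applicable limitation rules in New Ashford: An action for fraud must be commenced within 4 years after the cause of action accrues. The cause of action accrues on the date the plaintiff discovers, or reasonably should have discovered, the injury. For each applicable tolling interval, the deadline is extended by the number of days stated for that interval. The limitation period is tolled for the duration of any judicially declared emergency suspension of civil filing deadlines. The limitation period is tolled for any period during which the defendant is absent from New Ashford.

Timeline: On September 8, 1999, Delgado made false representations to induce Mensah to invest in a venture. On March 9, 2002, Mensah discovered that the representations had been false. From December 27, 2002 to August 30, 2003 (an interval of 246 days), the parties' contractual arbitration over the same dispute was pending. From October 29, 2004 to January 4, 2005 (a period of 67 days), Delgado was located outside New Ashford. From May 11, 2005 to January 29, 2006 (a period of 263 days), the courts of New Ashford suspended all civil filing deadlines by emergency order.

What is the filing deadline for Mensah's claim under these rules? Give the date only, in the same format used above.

February 2, 2007

Accrual is tied to discovery, so the period began on March 9, 2002 rather than on September 8, 1999 when the act occurred.
The untolled deadline — 4 years after March 9, 2002 — is March 9, 2006.
The period was tolled for 67 days by the defendant's absence from the jurisdiction (October 29, 2004 to January 4, 2005), pushing the deadline to May 15, 2006.
Because the emergency suspension of filing deadlines ran from May 11, 2005 to January 29, 2006, the deadline is extended by 263 days to February 2, 2007.
Although a pending arbitration ran from December 27, 2002 to August 30, 2003, the stated rules do not make that a tolling event, so it is disregarded.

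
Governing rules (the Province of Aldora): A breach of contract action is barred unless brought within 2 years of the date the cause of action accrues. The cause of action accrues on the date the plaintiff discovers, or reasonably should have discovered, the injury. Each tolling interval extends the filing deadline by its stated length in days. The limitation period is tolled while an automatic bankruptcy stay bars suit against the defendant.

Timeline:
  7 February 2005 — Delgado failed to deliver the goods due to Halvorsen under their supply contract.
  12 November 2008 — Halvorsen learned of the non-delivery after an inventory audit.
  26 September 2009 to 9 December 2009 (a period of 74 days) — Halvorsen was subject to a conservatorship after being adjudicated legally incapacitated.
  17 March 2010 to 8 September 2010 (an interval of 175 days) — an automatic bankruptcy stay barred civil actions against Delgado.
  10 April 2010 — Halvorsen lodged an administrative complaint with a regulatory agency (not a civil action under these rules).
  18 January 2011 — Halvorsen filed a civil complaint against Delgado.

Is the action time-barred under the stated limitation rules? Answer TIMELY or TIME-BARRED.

Accrual is tied to discovery, so the period began on 12 November 2008 rather than on 7 February 2005 when the act occurred.
2 years from 12 November 2008 is 12 November 2010.
The automatic bankruptcy stay from 17 March 2010 to 8 September 2010 tolled the period for 175 days, extending the deadline to 6 May 2011.
No stated provision tolls the period for the plaintiff's incapacity, so the interval from 26 September 2009 to 9 December 2009 has no effect on the deadline.
Nothing else in the chronology tolls or restarts the period.
The 18 January 2011 filing precedes the 6 May 2011 deadline; the claim is timely.

TIMELY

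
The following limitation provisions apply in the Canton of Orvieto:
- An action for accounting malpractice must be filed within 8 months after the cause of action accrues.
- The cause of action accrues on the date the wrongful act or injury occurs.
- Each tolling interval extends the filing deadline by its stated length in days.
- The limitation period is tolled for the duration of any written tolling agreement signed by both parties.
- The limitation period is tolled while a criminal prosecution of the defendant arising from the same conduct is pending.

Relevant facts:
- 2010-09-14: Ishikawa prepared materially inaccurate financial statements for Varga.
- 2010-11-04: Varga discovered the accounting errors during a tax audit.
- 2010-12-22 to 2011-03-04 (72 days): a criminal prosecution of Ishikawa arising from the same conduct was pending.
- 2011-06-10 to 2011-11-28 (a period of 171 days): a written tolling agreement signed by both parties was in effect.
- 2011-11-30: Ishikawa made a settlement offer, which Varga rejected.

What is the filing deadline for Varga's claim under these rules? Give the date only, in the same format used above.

Accrual is governed by the date of the act, so the period began to run on 2010-09-14; the later discovery on 2010-11-04 is irrelevant under the stated rule.
The untolled deadline — 8 months after 2010-09-14 — is 2011-05-14.
Because the pending criminal prosecution ran from 2010-12-22 to 2011-03-04, the deadline is extended by 72 days to 2011-07-25.
Because the written tolling agreement ran from 2011-06-10 to 2011-11-28, the deadline is extended by 171 days to 2012-01-12.
Nothing else in the chronology tolls or restarts the period.

2012-01-12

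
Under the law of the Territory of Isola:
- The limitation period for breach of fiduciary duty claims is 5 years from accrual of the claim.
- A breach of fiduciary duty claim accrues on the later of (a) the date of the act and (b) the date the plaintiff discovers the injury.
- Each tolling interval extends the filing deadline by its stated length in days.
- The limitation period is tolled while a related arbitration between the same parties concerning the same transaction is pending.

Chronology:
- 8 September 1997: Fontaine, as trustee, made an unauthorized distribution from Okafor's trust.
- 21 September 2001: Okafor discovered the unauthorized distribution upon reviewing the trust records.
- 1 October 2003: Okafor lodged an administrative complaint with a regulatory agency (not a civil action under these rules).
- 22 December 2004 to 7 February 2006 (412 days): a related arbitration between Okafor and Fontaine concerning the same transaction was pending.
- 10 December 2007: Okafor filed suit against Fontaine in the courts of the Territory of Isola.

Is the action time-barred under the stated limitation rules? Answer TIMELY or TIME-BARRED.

TIME-BARRED

Because discovery on 21 September 2001 post-dates the 8 September 1997 act, accrual under the later-of rule falls on 21 September 2001.
Adding the 5 years base period to 21 September 2001 gives a deadline of 21 September 2006, before any tolling.
The period was tolled for 412 days by the pending related arbitration (22 December 2004 to 7 February 2006), pushing the deadline to 7 November 2007.
None of the other events listed affects the running of the period under the stated rules.
Filing on 10 December 2007 missed the 7 November 2007 deadline — the action is time-barred.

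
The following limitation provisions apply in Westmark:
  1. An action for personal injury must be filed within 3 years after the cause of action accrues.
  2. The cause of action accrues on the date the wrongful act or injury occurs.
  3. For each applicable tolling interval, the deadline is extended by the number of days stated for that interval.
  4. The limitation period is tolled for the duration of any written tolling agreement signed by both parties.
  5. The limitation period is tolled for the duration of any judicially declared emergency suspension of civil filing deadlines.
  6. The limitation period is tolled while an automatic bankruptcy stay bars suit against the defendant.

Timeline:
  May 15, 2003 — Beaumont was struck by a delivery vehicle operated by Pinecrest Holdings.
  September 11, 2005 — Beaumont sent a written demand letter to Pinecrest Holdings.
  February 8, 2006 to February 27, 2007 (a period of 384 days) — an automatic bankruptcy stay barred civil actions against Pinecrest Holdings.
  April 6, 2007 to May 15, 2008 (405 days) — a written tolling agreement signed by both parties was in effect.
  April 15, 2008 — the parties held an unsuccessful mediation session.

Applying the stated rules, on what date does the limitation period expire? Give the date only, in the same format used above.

The cause of action accrued on May 15, 2003, the date of the act.
Adding the 3 years base period to May 15, 2003 gives a deadline of May 15, 2006, before any tolling.
The automatic bankruptcy stay from February 8, 2006 to February 27, 2007 tolled the period for 384 days, extending the deadline to June 3, 2007.
The written tolling agreement from April 6, 2007 to May 15, 2008 tolled the period for 405 days, extending the deadline to July 12, 2008.
Nothing else in the chronology tolls or restarts the period.

July 12, 2008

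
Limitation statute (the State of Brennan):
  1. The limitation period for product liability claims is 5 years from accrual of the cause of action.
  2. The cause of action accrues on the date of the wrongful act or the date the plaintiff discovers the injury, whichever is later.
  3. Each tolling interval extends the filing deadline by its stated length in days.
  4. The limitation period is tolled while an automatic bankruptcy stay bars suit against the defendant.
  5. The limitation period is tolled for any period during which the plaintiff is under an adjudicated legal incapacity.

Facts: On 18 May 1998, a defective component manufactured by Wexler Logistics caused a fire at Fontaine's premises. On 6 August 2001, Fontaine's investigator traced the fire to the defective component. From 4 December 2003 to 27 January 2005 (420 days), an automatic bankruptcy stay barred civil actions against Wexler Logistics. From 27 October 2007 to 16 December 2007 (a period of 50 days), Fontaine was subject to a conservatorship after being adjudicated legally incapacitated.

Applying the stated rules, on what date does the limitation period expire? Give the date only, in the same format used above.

The claim accrued on 6 August 2001 — the later of the 18 May 1998 act and the 6 August 2001 discovery.
The untolled deadline — 5 years after 6 August 2001 — is 6 August 2006.
The period was tolled for 420 days by the automatic bankruptcy stay (4 December 2003 to 27 January 2005), pushing the deadline to 30 September 2007.
The plaintiff's legal incapacity from 27 October 2007 to 16 December 2007 began after the period had already run on 30 September 2007, so it has no tolling effect.

30 September 2007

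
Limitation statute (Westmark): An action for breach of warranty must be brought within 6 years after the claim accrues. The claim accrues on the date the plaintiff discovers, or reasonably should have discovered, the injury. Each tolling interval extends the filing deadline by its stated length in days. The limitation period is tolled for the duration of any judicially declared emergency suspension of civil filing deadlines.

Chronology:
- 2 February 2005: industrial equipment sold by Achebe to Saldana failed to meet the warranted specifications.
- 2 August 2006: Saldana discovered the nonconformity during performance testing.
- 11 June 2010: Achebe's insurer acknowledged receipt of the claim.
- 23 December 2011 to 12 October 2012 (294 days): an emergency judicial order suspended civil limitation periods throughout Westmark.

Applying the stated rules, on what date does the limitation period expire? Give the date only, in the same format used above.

23 May 2013

Under the discovery rule, the claim accrued on 2 August 2006, when Saldana discovered the injury — not on the 2 February 2005 date of the underlying act.
6 years from 2 August 2006 is 2 August 2012.
The emergency suspension of filing deadlines from 23 December 2011 to 12 October 2012 tolled the period for 294 days, extending the deadline to 23 May 2013.
Nothing else in the chronology tolls or restarts the period.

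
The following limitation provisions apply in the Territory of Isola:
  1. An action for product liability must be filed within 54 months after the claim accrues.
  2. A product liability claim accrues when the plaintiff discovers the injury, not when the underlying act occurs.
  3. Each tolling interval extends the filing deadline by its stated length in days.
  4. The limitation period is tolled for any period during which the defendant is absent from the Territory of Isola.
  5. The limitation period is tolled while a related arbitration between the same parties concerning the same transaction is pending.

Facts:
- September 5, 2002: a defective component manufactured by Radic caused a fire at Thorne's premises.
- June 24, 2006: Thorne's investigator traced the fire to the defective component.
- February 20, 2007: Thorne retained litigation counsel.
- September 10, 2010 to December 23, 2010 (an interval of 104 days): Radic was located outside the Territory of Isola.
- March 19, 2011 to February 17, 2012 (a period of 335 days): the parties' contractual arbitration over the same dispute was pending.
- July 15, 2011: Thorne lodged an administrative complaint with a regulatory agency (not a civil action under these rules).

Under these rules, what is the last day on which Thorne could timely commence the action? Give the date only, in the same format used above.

Accrual is tied to discovery, so the period began on June 24, 2006 rather than on September 5, 2002 when the act occurred.
Adding the 54 months base period to June 24, 2006 gives a deadline of December 24, 2010, before any tolling.
The defendant's absence from the jurisdiction from September 10, 2010 to December 23, 2010 tolled the period for 104 days, extending the deadline to April 7, 2011.
The period was tolled for 335 days by the pending related arbitration (March 19, 2011 to February 17, 2012), pushing the deadline to March 7, 2012.
None of the other events listed affects the running of the period under the stated rules.

March 7, 2012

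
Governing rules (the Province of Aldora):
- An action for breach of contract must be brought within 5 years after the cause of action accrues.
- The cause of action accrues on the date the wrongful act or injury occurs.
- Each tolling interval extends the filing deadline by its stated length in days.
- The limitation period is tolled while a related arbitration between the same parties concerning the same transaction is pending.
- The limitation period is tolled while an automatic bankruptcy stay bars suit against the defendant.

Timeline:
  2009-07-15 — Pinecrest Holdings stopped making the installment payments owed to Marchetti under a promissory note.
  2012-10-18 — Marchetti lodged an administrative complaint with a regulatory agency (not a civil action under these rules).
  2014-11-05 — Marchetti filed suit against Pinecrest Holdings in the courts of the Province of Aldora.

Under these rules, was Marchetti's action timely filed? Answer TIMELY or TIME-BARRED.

TIME-BARRED

The cause of action accrued on 2009-07-15, the date of the act.
5 years from 2009-07-15 is 2014-07-15.
None of the other events listed affects the running of the period under the stated rules.
Marchetti filed on 2014-11-05, after the 2014-07-15 deadline, so the action is time-barred.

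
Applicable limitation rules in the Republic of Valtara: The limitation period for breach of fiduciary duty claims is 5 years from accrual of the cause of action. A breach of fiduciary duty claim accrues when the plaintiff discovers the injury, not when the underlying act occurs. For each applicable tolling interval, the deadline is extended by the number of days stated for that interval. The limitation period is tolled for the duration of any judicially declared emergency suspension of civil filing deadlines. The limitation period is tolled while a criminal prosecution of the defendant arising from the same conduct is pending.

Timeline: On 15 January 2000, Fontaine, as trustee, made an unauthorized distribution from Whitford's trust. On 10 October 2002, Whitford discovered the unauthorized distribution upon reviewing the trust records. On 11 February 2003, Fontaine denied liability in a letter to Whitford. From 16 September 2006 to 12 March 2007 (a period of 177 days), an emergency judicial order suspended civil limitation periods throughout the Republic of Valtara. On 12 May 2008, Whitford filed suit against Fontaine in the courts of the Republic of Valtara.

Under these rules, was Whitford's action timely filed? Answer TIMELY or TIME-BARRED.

The claim did not accrue until Whitford discovered the injury on 10 October 2002; the 15 January 2000 act date does not start the clock under the stated rule.
5 years from 10 October 2002 is 10 October 2007.
The period was tolled for 177 days by the emergency suspension of filing deadlines (16 September 2006 to 12 March 2007), pushing the deadline to 4 April 2008.
Nothing else in the chronology tolls or restarts the period.
Whitford filed on 12 May 2008, after the 4 April 2008 deadline, so the action is time-barred.

TIME-BARRED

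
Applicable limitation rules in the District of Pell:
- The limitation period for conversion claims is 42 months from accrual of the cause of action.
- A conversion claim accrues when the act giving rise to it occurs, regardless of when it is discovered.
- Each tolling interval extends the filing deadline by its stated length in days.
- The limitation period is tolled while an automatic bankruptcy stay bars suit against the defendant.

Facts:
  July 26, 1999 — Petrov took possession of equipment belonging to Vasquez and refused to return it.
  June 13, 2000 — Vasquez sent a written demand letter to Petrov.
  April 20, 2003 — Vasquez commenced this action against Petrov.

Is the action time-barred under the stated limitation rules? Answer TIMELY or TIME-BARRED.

TIME-BARRED

The claim accrued on July 26, 1999, when the wrongful act occurred.
Adding the 42 months base period to July 26, 1999 gives a deadline of January 26, 2003, before any tolling.
None of the other events listed affects the running of the period under the stated rules.
Filing on April 20, 2003 missed the January 26, 2003 deadline — the action is time-barred.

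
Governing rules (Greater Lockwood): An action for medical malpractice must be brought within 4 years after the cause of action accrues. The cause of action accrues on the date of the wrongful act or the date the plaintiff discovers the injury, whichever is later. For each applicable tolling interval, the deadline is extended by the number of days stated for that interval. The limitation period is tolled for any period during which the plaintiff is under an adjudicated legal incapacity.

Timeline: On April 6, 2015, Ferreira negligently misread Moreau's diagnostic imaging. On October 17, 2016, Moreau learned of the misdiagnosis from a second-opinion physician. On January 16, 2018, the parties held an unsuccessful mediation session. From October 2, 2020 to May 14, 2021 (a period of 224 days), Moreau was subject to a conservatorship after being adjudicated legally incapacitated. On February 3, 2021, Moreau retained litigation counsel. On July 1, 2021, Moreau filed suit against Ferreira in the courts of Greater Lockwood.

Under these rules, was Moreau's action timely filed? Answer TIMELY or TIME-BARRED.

Taking the later of the act (April 6, 2015) and discovery (October 17, 2016), the claim accrued on October 17, 2016.
The untolled deadline — 4 years after October 17, 2016 — is October 17, 2020.
The plaintiff's legal incapacity from October 2, 2020 to May 14, 2021 tolled the period for 224 days, extending the deadline to May 29, 2021.
Nothing else in the chronology tolls or restarts the period.
The July 1, 2021 filing falls after the May 29, 2021 deadline; the claim is time-barred.

TIME-BARRED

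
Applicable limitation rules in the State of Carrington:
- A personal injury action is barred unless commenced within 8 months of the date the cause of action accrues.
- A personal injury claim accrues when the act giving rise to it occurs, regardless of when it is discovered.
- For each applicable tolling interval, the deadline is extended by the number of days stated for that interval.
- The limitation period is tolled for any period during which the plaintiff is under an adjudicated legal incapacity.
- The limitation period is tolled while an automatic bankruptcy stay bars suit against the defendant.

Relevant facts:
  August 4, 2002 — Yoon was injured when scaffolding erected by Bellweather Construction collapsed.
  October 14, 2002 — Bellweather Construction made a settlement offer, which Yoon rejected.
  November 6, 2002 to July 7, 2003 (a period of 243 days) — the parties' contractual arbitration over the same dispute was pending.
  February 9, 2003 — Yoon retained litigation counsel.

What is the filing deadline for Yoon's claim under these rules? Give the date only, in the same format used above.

The cause of action accrued on August 4, 2002, the date of the act.
The untolled deadline — 8 months after August 4, 2002 — is April 4, 2003.
No stated provision tolls the period for a pending arbitration, so the interval from November 6, 2002 to July 7, 2003 has no effect on the deadline.
None of the other events listed affects the running of the period under the stated rules.

April 4, 2003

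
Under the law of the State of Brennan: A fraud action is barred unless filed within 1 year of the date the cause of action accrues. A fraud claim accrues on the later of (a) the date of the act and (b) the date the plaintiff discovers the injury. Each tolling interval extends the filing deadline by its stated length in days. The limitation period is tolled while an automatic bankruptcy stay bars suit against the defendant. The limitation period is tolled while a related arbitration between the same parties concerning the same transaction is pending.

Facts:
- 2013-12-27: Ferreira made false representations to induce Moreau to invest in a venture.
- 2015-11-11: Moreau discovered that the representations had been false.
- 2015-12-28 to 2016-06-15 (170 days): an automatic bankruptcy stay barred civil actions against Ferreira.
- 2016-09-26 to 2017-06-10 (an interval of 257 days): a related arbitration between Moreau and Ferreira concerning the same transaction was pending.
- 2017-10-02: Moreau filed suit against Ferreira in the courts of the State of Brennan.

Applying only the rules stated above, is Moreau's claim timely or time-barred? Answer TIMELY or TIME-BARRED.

TIMELY

The claim accrued on 2015-11-11 — the later of the 2013-12-27 act and the 2015-11-11 discovery.
The untolled deadline — 1 year after 2015-11-11 — is 2016-11-11.
Because the automatic bankruptcy stay ran from 2015-12-28 to 2016-06-15, the deadline is extended by 170 days to 2017-04-30.
The period was tolled for 257 days by the pending related arbitration (2016-09-26 to 2017-06-10), pushing the deadline to 2018-01-12.
The 2017-10-02 filing precedes the 2018-01-12 deadline; the claim is timely.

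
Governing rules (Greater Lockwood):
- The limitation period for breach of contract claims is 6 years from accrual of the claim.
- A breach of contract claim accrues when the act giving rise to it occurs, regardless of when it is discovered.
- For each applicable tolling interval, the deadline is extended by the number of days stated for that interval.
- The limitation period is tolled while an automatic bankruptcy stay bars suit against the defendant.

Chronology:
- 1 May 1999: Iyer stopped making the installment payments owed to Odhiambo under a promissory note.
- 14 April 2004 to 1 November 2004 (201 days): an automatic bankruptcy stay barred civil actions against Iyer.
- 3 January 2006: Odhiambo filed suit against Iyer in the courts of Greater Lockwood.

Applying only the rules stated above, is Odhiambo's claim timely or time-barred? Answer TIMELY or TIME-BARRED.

The claim accrued on 1 May 1999, the date of the act.
Adding the 6 years base period to 1 May 1999 gives a deadline of 1 May 2005, before any tolling.
The automatic bankruptcy stay from 14 April 2004 to 1 November 2004 tolled the period for 201 days, extending the deadline to 18 November 2005.
Odhiambo filed on 3 January 2006, after the 18 November 2005 deadline, so the action is time-barred.

TIME-BARRED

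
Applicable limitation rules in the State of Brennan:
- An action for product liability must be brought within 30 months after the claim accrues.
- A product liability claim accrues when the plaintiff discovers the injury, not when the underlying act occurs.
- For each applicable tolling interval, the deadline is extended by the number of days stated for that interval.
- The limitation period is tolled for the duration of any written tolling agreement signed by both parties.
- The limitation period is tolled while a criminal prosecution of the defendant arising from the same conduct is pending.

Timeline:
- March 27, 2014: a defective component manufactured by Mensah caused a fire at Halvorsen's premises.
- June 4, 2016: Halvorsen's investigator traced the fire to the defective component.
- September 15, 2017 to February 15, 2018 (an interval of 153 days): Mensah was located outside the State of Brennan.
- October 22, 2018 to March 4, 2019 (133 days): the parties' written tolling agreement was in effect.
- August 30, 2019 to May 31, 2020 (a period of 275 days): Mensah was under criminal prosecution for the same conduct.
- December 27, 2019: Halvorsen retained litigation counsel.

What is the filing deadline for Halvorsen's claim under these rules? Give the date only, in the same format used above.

The claim did not accrue until Halvorsen discovered the injury on June 4, 2016; the March 27, 2014 act date does not start the clock under the stated rule.
30 months from June 4, 2016 is December 4, 2018.
Because the written tolling agreement ran from October 22, 2018 to March 4, 2019, the deadline is extended by 133 days to April 16, 2019.
By the time the pending criminal prosecution began on August 30, 2019, the limitation period had already expired on April 16, 2019; that interval cannot revive it.
No stated provision tolls the period for the defendant's absence, so the interval from September 15, 2017 to February 15, 2018 has no effect on the deadline.
Nothing else in the chronology tolls or restarts the period.

April 16, 2019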